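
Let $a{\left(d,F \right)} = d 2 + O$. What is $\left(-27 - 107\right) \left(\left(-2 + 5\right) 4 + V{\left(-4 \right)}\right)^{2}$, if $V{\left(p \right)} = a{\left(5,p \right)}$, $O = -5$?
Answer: $-38726$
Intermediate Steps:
$a{\left(d,F \right)} = -5 + 2 d$ ($a{\left(d,F \right)} = d 2 - 5 = 2 d - 5 = -5 + 2 d$)
$V{\left(p \right)} = 5$ ($V{\left(p \right)} = -5 + 2 \cdot 5 = -5 + 10 = 5$)
$\left(-27 - 107\right) \left(\left(-2 + 5\right) 4 + V{\left(-4 \right)}\right)^{2} = \left(-27 - 107\right) \left(\left(-2 + 5\right) 4 + 5\right)^{2} = - 134 \left(3 \cdot 4 + 5\right)^{2} = - 134 \left(12 + 5\right)^{2} = - 134 \cdot 17^{2} = \left(-134\right) 289 = -38726$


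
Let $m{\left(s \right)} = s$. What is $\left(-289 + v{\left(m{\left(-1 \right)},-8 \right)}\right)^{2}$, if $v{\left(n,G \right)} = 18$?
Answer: $73441$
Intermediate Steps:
$\left(-289 + v{\left(m{\left(-1 \right)},-8 \right)}\right)^{2} = \left(-289 + 18\right)^{2} = \left(-271\right)^{2} = 73441$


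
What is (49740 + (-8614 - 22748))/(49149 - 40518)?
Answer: 2042/959 ≈ 2.1293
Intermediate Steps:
(49740 + (-8614 - 22748))/(49149 - 40518) = (49740 - 31362)/8631 = 18378*(1/8631) = 2042/959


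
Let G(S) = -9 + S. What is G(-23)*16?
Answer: -512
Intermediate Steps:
G(-23)*16 = (-9 - 23)*16 = -32*16 = -512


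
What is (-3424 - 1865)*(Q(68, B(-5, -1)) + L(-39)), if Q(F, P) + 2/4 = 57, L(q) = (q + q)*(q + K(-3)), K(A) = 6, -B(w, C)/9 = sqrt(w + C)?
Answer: -27825429/2 ≈ -1.3913e+7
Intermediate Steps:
B(w, C) = -9*sqrt(C + w) (B(w, C) = -9*sqrt(w + C) = -9*sqrt(C + w))
L(q) = 2*q*(6 + q) (L(q) = (q + q)*(q + 6) = (2*q)*(6 + q) = 2*q*(6 + q))
Q(F, P) = 113/2 (Q(F, P) = -1/2 + 57 = 113/2)
(-3424 - 1865)*(Q(68, B(-5, -1)) + L(-39)) = (-3424 - 1865)*(113/2 + 2*(-39)*(6 - 39)) = -5289*(113/2 + 2*(-39)*(-33)) = -5289*(113/2 + 2574) = -5289*5261/2 = -27825429/2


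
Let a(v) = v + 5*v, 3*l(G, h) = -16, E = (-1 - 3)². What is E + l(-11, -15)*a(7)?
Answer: -208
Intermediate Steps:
E = 16 (E = (-4)² = 16)
l(G, h) = -16/3 (l(G, h) = (⅓)*(-16) = -16/3)
a(v) = 6*v
E + l(-11, -15)*a(7) = 16 - 32*7 = 16 - 16/3*42 = 16 - 224 = -208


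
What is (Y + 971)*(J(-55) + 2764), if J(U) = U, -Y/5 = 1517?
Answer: -17917326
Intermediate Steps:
Y = -7585 (Y = -5*1517 = -7585)
(Y + 971)*(J(-55) + 2764) = (-7585 + 971)*(-55 + 2764) = -6614*2709 = -17917326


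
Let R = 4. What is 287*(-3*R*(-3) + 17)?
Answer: 15211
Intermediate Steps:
287*(-3*R*(-3) + 17) = 287*(-3*4*(-3) + 17) = 287*(-12*(-3) + 17) = 287*(36 + 17) = 287*53 = 15211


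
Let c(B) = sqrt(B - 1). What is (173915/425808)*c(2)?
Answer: 173915/425808 ≈ 0.40844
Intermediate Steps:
c(B) = sqrt(-1 + B)
(173915/425808)*c(2) = (173915/425808)*sqrt(-1 + 2) = (173915*(1/425808))*sqrt(1) = (173915/425808)*1 = 173915/425808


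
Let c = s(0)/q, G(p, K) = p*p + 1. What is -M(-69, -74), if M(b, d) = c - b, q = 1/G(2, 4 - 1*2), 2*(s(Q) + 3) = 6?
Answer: -69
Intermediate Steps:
s(Q) = 0 (s(Q) = -3 + (1/2)*6 = -3 + 3 = 0)
G(p, K) = 1 + p**2 (G(p, K) = p**2 + 1 = 1 + p**2)
q = 1/5 (q = 1/(1 + 2**2) = 1/(1 + 4) = 1/5 ≈ 0.20000)
c = 0 (c = 0/(1/5) = 0*5 = 0)
M(b, d) = -b (M(b, d) = 0 - b = -b)
-M(-69, -74) = -(-1)*(-69) = -1*69 = -69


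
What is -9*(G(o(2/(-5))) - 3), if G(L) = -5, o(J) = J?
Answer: 72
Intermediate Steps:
-9*(G(o(2/(-5))) - 3) = -9*(-5 - 3) = -9*(-8) = 72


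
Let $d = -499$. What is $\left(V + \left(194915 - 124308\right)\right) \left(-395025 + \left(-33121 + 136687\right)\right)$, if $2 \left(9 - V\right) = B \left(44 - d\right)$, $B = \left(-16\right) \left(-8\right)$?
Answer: $-10452885576$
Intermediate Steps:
$B = 128$
$V = -34743$ ($V = 9 - \frac{128 \left(44 - -499\right)}{2} = 9 - \frac{128 \left(44 + 499\right)}{2} = 9 - \frac{128 \cdot 543}{2} = 9 - 34752 = -34743$)
$\left(V + \left(194915 - 124308\right)\right) \left(-395025 + \left(-33121 + 136687\right)\right) = \left(-34743 + \left(194915 - 124308\right)\right) \left(-395025 + \left(-33121 + 136687\right)\right) = \left(-34743 + 70607\right) \left(-395025 + 103566\right) = 35864 \left(-291459\right) = -10452885576$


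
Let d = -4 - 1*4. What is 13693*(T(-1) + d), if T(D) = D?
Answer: -123237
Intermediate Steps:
d = -8 (d = -4 - 4 = -8)
13693*(T(-1) + d) = 13693*(-1 - 8) = 13693*(-9) = -123237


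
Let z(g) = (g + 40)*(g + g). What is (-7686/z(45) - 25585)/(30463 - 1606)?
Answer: -3624684/4088075 ≈ -0.88665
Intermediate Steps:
z(g) = 2*g*(40 + g) (z(g) = (40 + g)*(2*g) = 2*g*(40 + g))
(-7686/z(45) - 25585)/(30463 - 1606) = (-7686*1/(90*(40 + 45)) - 25585)/(30463 - 1606) = (-7686/(2*45*85) - 25585)/28857 = (-7686/7650 - 25585)*(1/28857) = (-7686*1/7650 - 25585)*(1/28857) = (-427/425 - 25585)*(1/28857) = -10874052/425*1/28857 = -3624684/4088075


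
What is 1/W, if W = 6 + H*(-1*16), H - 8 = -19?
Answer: 1/182 ≈ 0.0054945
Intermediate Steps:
H = -11 (H = 8 - 19 = -11)
W = 182 (W = 6 - (-11)*16 = 6 - 11*(-16) = 6 + 176 = 182)
1/W = 1/182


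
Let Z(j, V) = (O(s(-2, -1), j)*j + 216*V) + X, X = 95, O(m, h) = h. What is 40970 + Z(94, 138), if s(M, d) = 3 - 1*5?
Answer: 79709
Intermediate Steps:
s(M, d) = -2 (s(M, d) = 3 - 5 = -2)
Z(j, V) = 95 + j² + 216*V (Z(j, V) = (j*j + 216*V) + 95 = (j² + 216*V) + 95 = 95 + j² + 216*V)
40970 + Z(94, 138) = 40970 + (95 + 94² + 216*138) = 40970 + (95 + 8836 + 29808) = 40970 + 38739 = 79709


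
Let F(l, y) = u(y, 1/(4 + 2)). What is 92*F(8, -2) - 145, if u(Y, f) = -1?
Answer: -237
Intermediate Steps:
F(l, y) = -1
92*F(8, -2) - 145 = 92*(-1) - 145 = -92 - 145 = -237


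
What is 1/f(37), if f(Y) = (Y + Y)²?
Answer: 1/5476 ≈ 0.00018262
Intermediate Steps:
f(Y) = 4*Y² (f(Y) = (2*Y)² = 4*Y²)
1/f(37) = 1/(4*37²) = 1/(4*1369) = 1/5476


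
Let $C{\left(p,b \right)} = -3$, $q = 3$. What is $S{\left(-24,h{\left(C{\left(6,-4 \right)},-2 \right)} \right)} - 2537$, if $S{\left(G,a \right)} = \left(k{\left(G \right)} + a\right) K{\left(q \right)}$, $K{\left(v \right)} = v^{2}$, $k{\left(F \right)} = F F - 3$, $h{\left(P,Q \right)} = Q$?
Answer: $2602$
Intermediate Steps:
$k{\left(F \right)} = -3 + F^{2}$ ($k{\left(F \right)} = F^{2} - 3 = -3 + F^{2}$)
$S{\left(G,a \right)} = -27 + 9 a + 9 G^{2}$ ($S{\left(G,a \right)} = \left(\left(-3 + G^{2}\right) + a\right) 3^{2} = \left(-3 + a + G^{2}\right) 9 = -27 + 9 a + 9 G^{2}$)
$S{\left(-24,h{\left(C{\left(6,-4 \right)},-2 \right)} \right)} - 2537 = \left(-27 + 9 \left(-2\right) + 9 \left(-24\right)^{2}\right) - 2537 = \left(-27 - 18 + 9 \cdot 576\right) - 2537 = \left(-27 - 18 + 5184\right) - 2537 = 5139 - 2537 = 2602$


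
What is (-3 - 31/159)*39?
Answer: -6604/53 ≈ -124.60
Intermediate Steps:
(-3 - 31/159)*39 = -508/159*39 = -6604/53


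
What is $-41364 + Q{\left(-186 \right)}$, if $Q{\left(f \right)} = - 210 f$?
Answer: $-2304$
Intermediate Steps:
$-41364 + Q{\left(-186 \right)} = -41364 - -39060 = -41364 + 39060 = -2304$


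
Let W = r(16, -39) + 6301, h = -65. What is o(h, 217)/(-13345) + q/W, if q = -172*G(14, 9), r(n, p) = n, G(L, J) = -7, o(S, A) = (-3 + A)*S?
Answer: 20787370/16860073 ≈ 1.2329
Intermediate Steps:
o(S, A) = S*(-3 + A)
W = 6317 (W = 16 + 6301 = 6317)
q = 1204 (q = -172*(-7) = 1204)
o(h, 217)/(-13345) + q/W = -65*(-3 + 217)/(-13345) + 1204/6317 = -65*214*(-1/13345) + 1204*(1/6317) = -13910*(-1/13345) + 1204/6317 = 2782/2669 + 1204/6317 = 20787370/16860073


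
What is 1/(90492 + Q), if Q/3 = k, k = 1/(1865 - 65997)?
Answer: 64132/5803432941 ≈ 1.1051e-5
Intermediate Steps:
k = -1/64132 (k = 1/(-64132) = -1/64132 ≈ -1.5593e-5)
Q = -3/64132 (Q = 3*(-1/64132) = -3/64132 ≈ -4.6779e-5)
1/(90492 + Q) = 1/(90492 - 3/64132) = 1/(5803432941/64132) = 64132/5803432941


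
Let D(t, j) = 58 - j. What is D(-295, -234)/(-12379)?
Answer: -292/12379 ≈ -0.023588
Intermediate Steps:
D(-295, -234)/(-12379) = (58 - 1*(-234))/(-12379) = (58 + 234)*(-1/12379) = 292*(-1/12379) = -292/12379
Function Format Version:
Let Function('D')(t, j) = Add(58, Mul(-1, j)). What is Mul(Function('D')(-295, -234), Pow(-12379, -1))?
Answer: Rational(-292, 12379) ≈ -0.023588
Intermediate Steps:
Mul(Function('D')(-295, -234), Pow(-12379, -1)) = Mul(Add(58, Mul(-1, -234)), Pow(-12379, -1)) = Mul(Add(58, 234), Rational(-1, 12379)) = Mul(292, Rational(-1, 12379)) = Rational(-292, 12379)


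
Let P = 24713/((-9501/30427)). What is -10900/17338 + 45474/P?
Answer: -603347275312/501429931363 ≈ -1.2033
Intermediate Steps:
P = -751942451/9501 (P = 24713/((-9501*1/30427)) = 24713/(-9501/30427) = 24713*(-30427/9501) = -751942451/9501 ≈ -79144.)
-10900/17338 + 45474/P = -10900/17338 + 45474/(-751942451/9501) = -10900*1/17338 + 45474*(-9501/751942451) = -5450/8669 - 33234498/57841727 = -603347275312/501429931363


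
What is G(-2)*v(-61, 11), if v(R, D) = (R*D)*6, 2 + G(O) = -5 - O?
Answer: 20130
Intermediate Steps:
G(O) = -7 - O (G(O) = -2 + (-5 - O) = -7 - O)
v(R, D) = 6*D*R (v(R, D) = (D*R)*6 = 6*D*R)
G(-2)*v(-61, 11) = (-7 - 1*(-2))*(6*11*(-61)) = (-7 + 2)*(-4026) = -5*(-4026) = 20130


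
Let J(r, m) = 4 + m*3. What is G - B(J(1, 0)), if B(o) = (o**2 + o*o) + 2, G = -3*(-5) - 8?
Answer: -27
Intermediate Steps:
J(r, m) = 4 + 3*m
G = 7 (G = 15 - 8 = 7)
B(o) = 2 + 2*o**2 (B(o) = (o**2 + o**2) + 2 = 2*o**2 + 2 = 2 + 2*o**2)
G - B(J(1, 0)) = 7 - (2 + 2*(4 + 3*0)**2) = 7 - (2 + 2*(4 + 0)**2) = 7 - (2 + 2*4**2) = 7 - (2 + 2*16) = 7 - (2 + 32) = 7 - 1*34 = 7 - 34 = -27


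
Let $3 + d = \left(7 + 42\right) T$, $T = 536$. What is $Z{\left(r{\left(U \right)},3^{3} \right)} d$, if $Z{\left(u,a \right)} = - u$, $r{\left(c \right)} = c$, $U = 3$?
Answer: $-78783$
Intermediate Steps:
$d = 26261$ ($d = -3 + \left(7 + 42\right) 536 = -3 + 49 \cdot 536 = -3 + 26264 = 26261$)
$Z{\left(r{\left(U \right)},3^{3} \right)} d = \left(-1\right) 3 \cdot 26261 = \left(-3\right) 26261 = -78783$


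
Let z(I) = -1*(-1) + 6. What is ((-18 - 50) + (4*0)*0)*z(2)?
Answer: -476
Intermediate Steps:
z(I) = 7 (z(I) = 1 + 6 = 7)
((-18 - 50) + (4*0)*0)*z(2) = ((-18 - 50) + (4*0)*0)*7 = (-68 + 0*0)*7 = (-68 + 0)*7 = -68*7 = -476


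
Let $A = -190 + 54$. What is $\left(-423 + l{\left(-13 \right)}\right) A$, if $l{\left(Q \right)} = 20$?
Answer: $54808$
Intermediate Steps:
$A = -136$
$\left(-423 + l{\left(-13 \right)}\right) A = \left(-423 + 20\right) \left(-136\right) = \left(-403\right) \left(-136\right) = 54808$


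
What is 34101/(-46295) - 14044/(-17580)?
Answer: 506714/8138661 ≈ 0.062260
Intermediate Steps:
34101/(-46295) - 14044/(-17580) = 34101*(-1/46295) - 14044*(-1/17580) = -34101/46295 + 3511/4395 = 506714/8138661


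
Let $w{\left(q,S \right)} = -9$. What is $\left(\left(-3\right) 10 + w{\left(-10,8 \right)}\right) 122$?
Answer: $-4758$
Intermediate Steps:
$\left(\left(-3\right) 10 + w{\left(-10,8 \right)}\right) 122 = \left(\left(-3\right) 10 - 9\right) 122 = \left(-30 - 9\right) 122 = \left(-39\right) 122 = -4758$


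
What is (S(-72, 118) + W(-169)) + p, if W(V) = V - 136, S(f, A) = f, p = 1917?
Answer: 1540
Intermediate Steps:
W(V) = -136 + V
(S(-72, 118) + W(-169)) + p = (-72 + (-136 - 169)) + 1917 = (-72 - 305) + 1917 = -377 + 1917 = 1540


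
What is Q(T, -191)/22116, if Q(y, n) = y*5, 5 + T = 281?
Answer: 115/1843 ≈ 0.062398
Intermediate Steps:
T = 276 (T = -5 + 281 = 276)
Q(y, n) = 5*y
Q(T, -191)/22116 = (5*276)/22116 = 1380*(1/22116) = 115/1843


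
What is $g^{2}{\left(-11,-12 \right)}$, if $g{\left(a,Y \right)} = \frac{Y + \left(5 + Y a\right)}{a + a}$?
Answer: $\frac{15625}{484} \approx 32.283$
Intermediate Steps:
$g{\left(a,Y \right)} = \frac{5 + Y + Y a}{2 a}$
$g^{2}{\left(-11,-12 \right)} = \left(\frac{5 - 12 - -132}{2 \left(-11\right)}\right)^{2} = \left(\frac{1}{2} \left(- \frac{1}{11}\right) \left(5 - 12 + 132\right)\right)^{2} = \left(\frac{1}{2} \left(- \frac{1}{11}\right) 125\right)^{2} = \left(- \frac{125}{22}\right)^{2} = \frac{15625}{484}$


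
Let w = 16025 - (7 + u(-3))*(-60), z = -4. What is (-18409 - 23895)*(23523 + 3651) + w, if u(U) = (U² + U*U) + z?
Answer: -1149551611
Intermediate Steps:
u(U) = -4 + 2*U² (u(U) = (U² + U*U) - 4 = (U² + U²) - 4 = 2*U² - 4 = -4 + 2*U²)
w = 17285 (w = 16025 - (7 + (-4 + 2*(-3)²))*(-60) = 16025 - (7 + (-4 + 2*9))*(-60) = 16025 - (7 + (-4 + 18))*(-60) = 16025 - (7 + 14)*(-60) = 16025 - 21*(-60) = 16025 - 1*(-1260) = 16025 + 1260 = 17285)
(-18409 - 23895)*(23523 + 3651) + w = (-18409 - 23895)*(23523 + 3651) + 17285 = -42304*27174 + 17285 = -1149568896 + 17285 = -1149551611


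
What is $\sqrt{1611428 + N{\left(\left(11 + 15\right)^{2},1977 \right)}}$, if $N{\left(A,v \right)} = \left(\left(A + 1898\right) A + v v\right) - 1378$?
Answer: $\sqrt{7258603} \approx 2694.2$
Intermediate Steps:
$N{\left(A,v \right)} = -1378 + v^{2} + A \left(1898 + A\right)$ ($N{\left(A,v \right)} = \left(\left(1898 + A\right) A + v^{2}\right) - 1378 = \left(A \left(1898 + A\right) + v^{2}\right) - 1378 = \left(v^{2} + A \left(1898 + A\right)\right) - 1378 = -1378 + v^{2} + A \left(1898 + A\right)$)
$\sqrt{1611428 + N{\left(\left(11 + 15\right)^{2},1977 \right)}} = \sqrt{1611428 + \left(-1378 + \left(\left(11 + 15\right)^{2}\right)^{2} + 1977^{2} + 1898 \left(11 + 15\right)^{2}\right)} = \sqrt{1611428 + \left(-1378 + \left(26^{2}\right)^{2} + 3908529 + 1898 \cdot 26^{2}\right)} = \sqrt{1611428 + \left(-1378 + 676^{2} + 3908529 + 1898 \cdot 676\right)} = \sqrt{1611428 + \left(-1378 + 456976 + 3908529 + 1283048\right)} = \sqrt{1611428 + 5647175} = \sqrt{7258603}$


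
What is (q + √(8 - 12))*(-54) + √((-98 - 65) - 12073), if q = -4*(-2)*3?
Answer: -1296 - 108*I + 2*I*√3059 ≈ -1296.0 + 2.6165*I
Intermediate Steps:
q = 24 (q = 8*3 = 24)
(q + √(8 - 12))*(-54) + √((-98 - 65) - 12073) = (24 + √(8 - 12))*(-54) + √((-98 - 65) - 12073) = (24 + √(-4))*(-54) + √(-163 - 12073) = (24 + 2*I)*(-54) + √(-12236) = (-1296 - 108*I) + 2*I*√3059 = -1296 - 108*I + 2*I*√3059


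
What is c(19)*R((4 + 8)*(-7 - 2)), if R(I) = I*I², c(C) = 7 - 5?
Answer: -2519424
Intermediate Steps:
c(C) = 2
R(I) = I³
c(19)*R((4 + 8)*(-7 - 2)) = 2*((4 + 8)*(-7 - 2))³ = 2*(12*(-9))³ = 2*(-108)³ = 2*(-1259712) = -2519424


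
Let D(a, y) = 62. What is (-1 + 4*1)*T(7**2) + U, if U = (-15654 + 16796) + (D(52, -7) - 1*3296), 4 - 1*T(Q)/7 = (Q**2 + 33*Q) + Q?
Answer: -87415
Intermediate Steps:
T(Q) = 28 - 238*Q - 7*Q**2 (T(Q) = 28 - 7*((Q**2 + 33*Q) + Q) = 28 - 7*(Q**2 + 34*Q) = 28 + (-238*Q - 7*Q**2) = 28 - 238*Q - 7*Q**2)
U = -2092 (U = (-15654 + 16796) + (62 - 1*3296) = 1142 + (62 - 3296) = 1142 - 3234 = -2092)
(-1 + 4*1)*T(7**2) + U = (-1 + 4*1)*(28 - 238*7**2 - 7*(7**2)**2) - 2092 = (-1 + 4)*(28 - 238*49 - 7*49**2) - 2092 = 3*(28 - 11662 - 7*2401) - 2092 = 3*(28 - 11662 - 16807) - 2092 = 3*(-28441) - 2092 = -85323 - 2092 = -87415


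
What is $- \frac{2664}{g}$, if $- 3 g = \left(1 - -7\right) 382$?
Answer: $\frac{999}{382} \approx 2.6152$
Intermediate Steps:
$g = - \frac{3056}{3}$ ($g = - \frac{\left(1 - -7\right) 382}{3} = - \frac{\left(1 + 7\right) 382}{3} = - \frac{8 \cdot 382}{3} = \left(- \frac{1}{3}\right) 3056 = - \frac{3056}{3} \approx -1018.7$)
$- \frac{2664}{g} = - \frac{2664}{- \frac{3056}{3}} = \left(-2664\right) \left(- \frac{3}{3056}\right) = \frac{999}{382}$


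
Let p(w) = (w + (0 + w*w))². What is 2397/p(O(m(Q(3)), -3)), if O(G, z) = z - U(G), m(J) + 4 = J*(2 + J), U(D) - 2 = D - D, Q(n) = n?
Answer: 2397/400 ≈ 5.9925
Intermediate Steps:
U(D) = 2 (U(D) = 2 + (D - D) = 2 + 0 = 2)
m(J) = -4 + J*(2 + J)
O(G, z) = -2 + z (O(G, z) = z - 1*2 = z - 2 = -2 + z)
p(w) = (w + w²)² (p(w) = (w + (0 + w²))² = (w + w²)²)
2397/p(O(m(Q(3)), -3)) = 2397/(((-2 - 3)²*(1 + (-2 - 3))²)) = 2397/(((-5)²*(1 - 5)²)) = 2397/((25*(-4)²)) = 2397/((25*16)) = 2397/400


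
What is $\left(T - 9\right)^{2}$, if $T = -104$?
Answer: $12769$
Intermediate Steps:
$\left(T - 9\right)^{2} = \left(-104 - 9\right)^{2} = \left(-113\right)^{2} = 12769$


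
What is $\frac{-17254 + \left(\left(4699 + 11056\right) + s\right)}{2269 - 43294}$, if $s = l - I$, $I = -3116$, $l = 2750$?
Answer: $- \frac{4367}{41025} \approx -0.10645$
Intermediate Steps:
$s = 5866$ ($s = 2750 - -3116 = 2750 + 3116 = 5866$)
$\frac{-17254 + \left(\left(4699 + 11056\right) + s\right)}{2269 - 43294} = \frac{-17254 + \left(\left(4699 + 11056\right) + 5866\right)}{2269 - 43294} = \frac{-17254 + \left(15755 + 5866\right)}{-41025} = \left(-17254 + 21621\right) \left(- \frac{1}{41025}\right) = 4367 \left(- \frac{1}{41025}\right) = - \frac{4367}{41025}$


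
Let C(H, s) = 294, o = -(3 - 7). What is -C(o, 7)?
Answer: -294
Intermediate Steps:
o = 4 (o = -1*(-4) = 4)
-C(o, 7) = -1*294 = -294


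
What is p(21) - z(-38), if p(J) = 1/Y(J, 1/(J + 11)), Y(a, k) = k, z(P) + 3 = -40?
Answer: 75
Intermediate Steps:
z(P) = -43 (z(P) = -3 - 40 = -43)
p(J) = 11 + J (p(J) = 1/(1/(J + 11)) = 1/(1/(11 + J)) = 11 + J)
p(21) - z(-38) = (11 + 21) - 1*(-43) = 32 + 43 = 75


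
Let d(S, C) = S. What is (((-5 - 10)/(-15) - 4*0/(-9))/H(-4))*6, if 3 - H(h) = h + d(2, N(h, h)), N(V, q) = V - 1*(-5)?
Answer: 6/5 ≈ 1.2000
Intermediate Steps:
N(V, q) = 5 + V (N(V, q) = V + 5 = 5 + V)
H(h) = 1 - h (H(h) = 3 - (h + 2) = 3 - (2 + h) = 3 + (-2 - h) = 1 - h)
(((-5 - 10)/(-15) - 4*0/(-9))/H(-4))*6 = (((-5 - 10)/(-15) - 4*0/(-9))/(1 - 1*(-4)))*6 = ((-15*(-1/15) + 0*(-1/9))/(1 + 4))*6 = ((1 + 0)/5)*6 = (1*(1/5))*6 = (1/5)*6 = 6/5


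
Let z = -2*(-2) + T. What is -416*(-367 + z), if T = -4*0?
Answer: 151008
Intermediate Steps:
T = 0
z = 4 (z = -2*(-2) + 0 = 4 + 0 = 4)
-416*(-367 + z) = -416*(-367 + 4) = -416*(-363) = 151008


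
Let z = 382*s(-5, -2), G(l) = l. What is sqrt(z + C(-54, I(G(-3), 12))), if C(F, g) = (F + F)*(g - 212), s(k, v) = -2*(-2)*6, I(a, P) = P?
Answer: 4*sqrt(1923) ≈ 175.41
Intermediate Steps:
s(k, v) = 24 (s(k, v) = 4*6 = 24)
C(F, g) = 2*F*(-212 + g) (C(F, g) = (2*F)*(-212 + g) = 2*F*(-212 + g))
z = 9168 (z = 382*24 = 9168)
sqrt(z + C(-54, I(G(-3), 12))) = sqrt(9168 + 2*(-54)*(-212 + 12)) = sqrt(9168 + 2*(-54)*(-200)) = sqrt(9168 + 21600) = sqrt(30768) = 4*sqrt(1923)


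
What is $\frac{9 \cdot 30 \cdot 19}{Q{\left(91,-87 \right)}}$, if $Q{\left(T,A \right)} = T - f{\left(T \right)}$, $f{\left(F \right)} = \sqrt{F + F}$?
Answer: $\frac{5130}{89} + \frac{5130 \sqrt{182}}{8099} \approx 66.186$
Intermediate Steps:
$f{\left(F \right)} = \sqrt{2} \sqrt{F}$ ($f{\left(F \right)} = \sqrt{2 F} = \sqrt{2} \sqrt{F}$)
$Q{\left(T,A \right)} = T - \sqrt{2} \sqrt{T}$
$\frac{9 \cdot 30 \cdot 19}{Q{\left(91,-87 \right)}} = \frac{9 \cdot 30 \cdot 19}{91 - \sqrt{2} \sqrt{91}} = \frac{270 \cdot 19}{91 - \sqrt{182}} = \frac{5130}{91 - \sqrt{182}}$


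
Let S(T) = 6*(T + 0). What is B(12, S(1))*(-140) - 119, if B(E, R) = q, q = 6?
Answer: -959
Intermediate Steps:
S(T) = 6*T
B(E, R) = 6
B(12, S(1))*(-140) - 119 = 6*(-140) - 119 = -840 - 119 = -959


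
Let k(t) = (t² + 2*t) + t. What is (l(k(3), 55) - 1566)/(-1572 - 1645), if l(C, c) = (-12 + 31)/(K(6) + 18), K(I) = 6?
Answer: 37565/77208 ≈ 0.48654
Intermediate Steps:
k(t) = t² + 3*t
l(C, c) = 19/24 (l(C, c) = (-12 + 31)/(6 + 18) = 19/24)
(l(k(3), 55) - 1566)/(-1572 - 1645) = (19/24 - 1566)/(-1572 - 1645) = -37565/24/(-3217) = -37565/24*(-1/3217) = 37565/77208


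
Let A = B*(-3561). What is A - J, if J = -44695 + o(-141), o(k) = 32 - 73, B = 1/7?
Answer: 309591/7 ≈ 44227.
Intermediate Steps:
B = 1/7 ≈ 0.14286
o(k) = -41
J = -44736 (J = -44695 - 41 = -44736)
A = -3561/7 (A = (1/7)*(-3561) = -3561/7 ≈ -508.71)
A - J = -3561/7 - 1*(-44736) = -3561/7 + 44736 = 309591/7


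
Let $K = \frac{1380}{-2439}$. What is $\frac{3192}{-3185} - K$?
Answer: $- \frac{161428}{369915} \approx -0.43639$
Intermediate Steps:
$K = - \frac{460}{813}$ ($K = 1380 \left(- \frac{1}{2439}\right) = - \frac{460}{813} \approx -0.56581$)
$\frac{3192}{-3185} - K = \frac{3192}{-3185} - - \frac{460}{813} = 3192 \left(- \frac{1}{3185}\right) + \frac{460}{813} = - \frac{456}{455} + \frac{460}{813} = - \frac{161428}{369915}$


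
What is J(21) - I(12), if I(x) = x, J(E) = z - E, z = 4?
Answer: -29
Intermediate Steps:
J(E) = 4 - E
J(21) - I(12) = (4 - 1*21) - 1*12 = (4 - 21) - 12 = -17 - 12 = -29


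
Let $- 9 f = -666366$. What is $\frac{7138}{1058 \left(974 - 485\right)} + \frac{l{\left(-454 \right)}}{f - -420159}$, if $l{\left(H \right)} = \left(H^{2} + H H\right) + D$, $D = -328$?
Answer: $\frac{324946611703}{383520191919} \approx 0.84727$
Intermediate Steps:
$f = \frac{222122}{3}$ ($f = \left(- \frac{1}{9}\right) \left(-666366\right) = \frac{222122}{3} \approx 74041.0$)
$l{\left(H \right)} = -328 + 2 H^{2}$ ($l{\left(H \right)} = \left(H^{2} + H H\right) - 328 = \left(H^{2} + H^{2}\right) - 328 = 2 H^{2} - 328 = -328 + 2 H^{2}$)
$\frac{7138}{1058 \left(974 - 485\right)} + \frac{l{\left(-454 \right)}}{f - -420159} = \frac{7138}{1058 \left(974 - 485\right)} + \frac{-328 + 2 \left(-454\right)^{2}}{\frac{222122}{3} - -420159} = \frac{7138}{1058 \cdot 489} + \frac{-328 + 2 \cdot 206116}{\frac{222122}{3} + 420159} = \frac{7138}{517362} + \frac{-328 + 412232}{\frac{1482599}{3}} = 7138 \cdot \frac{1}{517362} + 411904 \cdot \frac{3}{1482599} = \frac{3569}{258681} + \frac{1235712}{1482599} = \frac{324946611703}{383520191919}$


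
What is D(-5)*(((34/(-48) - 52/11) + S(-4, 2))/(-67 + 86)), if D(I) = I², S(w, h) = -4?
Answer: -62275/5016 ≈ -12.415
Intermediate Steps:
D(-5)*(((34/(-48) - 52/11) + S(-4, 2))/(-67 + 86)) = (-5)²*(((34/(-48) - 52/11) - 4)/(-67 + 86)) = 25*(((34*(-1/48) - 52*1/11) - 4)/19) = 25*(((-17/24 - 52/11) - 4)*(1/19)) = 25*((-1435/264 - 4)*(1/19)) = 25*(-2491/264*1/19) = 25*(-2491/5016) = -62275/5016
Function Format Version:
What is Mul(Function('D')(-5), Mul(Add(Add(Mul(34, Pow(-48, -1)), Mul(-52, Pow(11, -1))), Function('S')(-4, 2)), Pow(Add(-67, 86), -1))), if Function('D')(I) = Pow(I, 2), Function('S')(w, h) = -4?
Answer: Rational(-62275, 5016) ≈ -12.415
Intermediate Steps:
Mul(Function('D')(-5), Mul(Add(Add(Mul(34, Pow(-48, -1)), Mul(-52, Pow(11, -1))), Function('S')(-4, 2)), Pow(Add(-67, 86), -1))) = Mul(Pow(-5, 2), Mul(Add(Add(Mul(34, Pow(-48, -1)), Mul(-52, Pow(11, -1))), -4), Pow(Add(-67, 86), -1))) = Mul(25, Mul(Add(Add(Mul(34, Rational(-1, 48)), Mul(-52, Rational(1, 11))), -4), Pow(19, -1))) = Mul(25, Mul(Add(Add(Rational(-17, 24), Rational(-52, 11)), -4), Rational(1, 19))) = Mul(25, Mul(Add(Rational(-1435, 264), -4), Rational(1, 19))) = Mul(25, Mul(Rational(-2491, 264), Rational(1, 19))) = Mul(25, Rational(-2491, 5016)) = Rational(-62275, 5016)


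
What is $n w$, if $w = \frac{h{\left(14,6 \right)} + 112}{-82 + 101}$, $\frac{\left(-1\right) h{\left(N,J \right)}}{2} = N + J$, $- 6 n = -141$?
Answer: $\frac{1692}{19} \approx 89.053$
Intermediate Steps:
$n = \frac{47}{2}$ ($n = \left(- \frac{1}{6}\right) \left(-141\right) = \frac{47}{2} \approx 23.5$)
$h{\left(N,J \right)} = - 2 J - 2 N$ ($h{\left(N,J \right)} = - 2 \left(N + J\right) = - 2 \left(J + N\right) = - 2 J - 2 N$)
$w = \frac{72}{19}$ ($w = \frac{\left(\left(-2\right) 6 - 28\right) + 112}{-82 + 101} = \frac{\left(-12 - 28\right) + 112}{19} = \left(-40 + 112\right) \frac{1}{19} = 72 \cdot \frac{1}{19} = \frac{72}{19} \approx 3.7895$)
$n w = \frac{47}{2} \cdot \frac{72}{19} = \frac{1692}{19}$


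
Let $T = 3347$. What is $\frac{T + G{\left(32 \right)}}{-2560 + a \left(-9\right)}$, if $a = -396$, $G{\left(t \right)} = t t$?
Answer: $\frac{4371}{1004} \approx 4.3536$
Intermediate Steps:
$G{\left(t \right)} = t^{2}$
$\frac{T + G{\left(32 \right)}}{-2560 + a \left(-9\right)} = \frac{3347 + 32^{2}}{-2560 - -3564} = \frac{3347 + 1024}{-2560 + 3564} = \frac{4371}{1004}$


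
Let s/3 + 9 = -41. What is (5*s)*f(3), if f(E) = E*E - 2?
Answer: -5250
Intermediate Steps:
s = -150 (s = -27 + 3*(-41) = -27 - 123 = -150)
f(E) = -2 + E**2 (f(E) = E**2 - 2 = -2 + E**2)
(5*s)*f(3) = (5*(-150))*(-2 + 3**2) = -750*(-2 + 9) = -750*7 = -5250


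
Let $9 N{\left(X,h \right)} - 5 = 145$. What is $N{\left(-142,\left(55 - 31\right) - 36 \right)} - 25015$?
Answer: $- \frac{74995}{3} \approx -24998.0$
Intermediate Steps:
$N{\left(X,h \right)} = \frac{50}{3}$ ($N{\left(X,h \right)} = \frac{5}{9} + \frac{1}{9} \cdot 145 = \frac{5}{9} + \frac{145}{9} = \frac{50}{3}$)
$N{\left(-142,\left(55 - 31\right) - 36 \right)} - 25015 = \frac{50}{3} - 25015 = - \frac{74995}{3}$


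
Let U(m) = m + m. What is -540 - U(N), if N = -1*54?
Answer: -432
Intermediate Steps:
N = -54
U(m) = 2*m
-540 - U(N) = -540 - 2*(-54) = -540 - 1*(-108) = -540 + 108 = -432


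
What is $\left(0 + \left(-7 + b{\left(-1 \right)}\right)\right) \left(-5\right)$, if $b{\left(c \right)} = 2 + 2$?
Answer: $15$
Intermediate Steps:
$b{\left(c \right)} = 4$
$\left(0 + \left(-7 + b{\left(-1 \right)}\right)\right) \left(-5\right) = \left(0 + \left(-7 + 4\right)\right) \left(-5\right) = \left(0 - 3\right) \left(-5\right) = \left(-3\right) \left(-5\right) = 15$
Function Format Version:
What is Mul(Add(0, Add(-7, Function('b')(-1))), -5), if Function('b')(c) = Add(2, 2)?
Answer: 15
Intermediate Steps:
Function('b')(c) = 4
Mul(Add(0, Add(-7, Function('b')(-1))), -5) = Mul(Add(0, Add(-7, 4)), -5) = Mul(Add(0, -3), -5) = Mul(-3, -5) = 15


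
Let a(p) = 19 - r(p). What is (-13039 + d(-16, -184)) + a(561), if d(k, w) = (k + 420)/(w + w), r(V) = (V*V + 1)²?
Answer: -9112595428069/92 ≈ -9.9050e+10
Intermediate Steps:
r(V) = (1 + V²)² (r(V) = (V² + 1)² = (1 + V²)²)
a(p) = 19 - (1 + p²)²
d(k, w) = (420 + k)/(2*w) (d(k, w) = (420 + k)/((2*w)) = (420 + k)*(1/(2*w)) = (420 + k)/(2*w))
(-13039 + d(-16, -184)) + a(561) = (-13039 + (½)*(420 - 16)/(-184)) + (19 - (1 + 561²)²) = (-13039 + (½)*(-1/184)*404) + (19 - (1 + 314721)²) = (-13039 - 101/92) + (19 - 1*314722²) = -1199689/92 + (19 - 1*99049937284) = -1199689/92 + (19 - 99049937284) = -1199689/92 - 99049937265 = -9112595428069/92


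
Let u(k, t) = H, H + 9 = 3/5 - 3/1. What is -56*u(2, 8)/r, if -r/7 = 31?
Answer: -456/155 ≈ -2.9419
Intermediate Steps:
r = -217 (r = -7*31 = -217)
H = -57/5 (H = -9 + (3/5 - 3/1) = -9 + (3*(⅕) - 3*1) = -9 + (⅗ - 3) = -9 - 12/5 = -57/5 ≈ -11.400)
u(k, t) = -57/5
-56*u(2, 8)/r = -(-3192)/(5*(-217)) = -(-3192)*(-1)/(5*217) = -56*57/1085 = -456/155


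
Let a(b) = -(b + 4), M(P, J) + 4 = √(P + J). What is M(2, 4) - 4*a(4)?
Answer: 28 + √6 ≈ 30.449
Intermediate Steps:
M(P, J) = -4 + √(J + P) (M(P, J) = -4 + √(P + J) = -4 + √(J + P))
a(b) = -4 - b (a(b) = -(4 + b) = -4 - b)
M(2, 4) - 4*a(4) = (-4 + √(4 + 2)) - 4*(-4 - 1*4) = (-4 + √6) - 4*(-4 - 4) = (-4 + √6) - 4*(-8) = (-4 + √6) + 32 = 28 + √6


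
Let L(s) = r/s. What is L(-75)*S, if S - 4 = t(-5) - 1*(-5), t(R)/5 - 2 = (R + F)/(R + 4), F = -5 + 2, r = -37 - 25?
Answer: 3658/75 ≈ 48.773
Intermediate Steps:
r = -62
F = -3
t(R) = 10 + 5*(-3 + R)/(4 + R) (t(R) = 10 + 5*((R - 3)/(R + 4)) = 10 + 5*((-3 + R)/(4 + R)) = 10 + 5*(-3 + R)/(4 + R))
L(s) = -62/s
S = 59 (S = 4 + (5*(5 + 3*(-5))/(4 - 5) - 1*(-5)) = 4 + (5*(5 - 15)/(-1) + 5) = 4 + (5*(-1)*(-10) + 5) = 4 + (50 + 5) = 4 + 55 = 59)
L(-75)*S = -62/(-75)*59 = -62*(-1/75)*59 = (62/75)*59 = 3658/75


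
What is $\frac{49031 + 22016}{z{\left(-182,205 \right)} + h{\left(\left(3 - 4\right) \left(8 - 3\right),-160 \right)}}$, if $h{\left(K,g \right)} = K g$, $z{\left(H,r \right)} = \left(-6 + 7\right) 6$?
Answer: $\frac{71047}{806} \approx 88.148$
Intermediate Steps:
$z{\left(H,r \right)} = 6$ ($z{\left(H,r \right)} = 1 \cdot 6 = 6$)
$\frac{49031 + 22016}{z{\left(-182,205 \right)} + h{\left(\left(3 - 4\right) \left(8 - 3\right),-160 \right)}} = \frac{49031 + 22016}{6 + \left(3 - 4\right) \left(8 - 3\right) \left(-160\right)} = \frac{71047}{6 + \left(-1\right) 5 \left(-160\right)} = \frac{71047}{6 - -800} = \frac{71047}{6 + 800} = \frac{71047}{806}$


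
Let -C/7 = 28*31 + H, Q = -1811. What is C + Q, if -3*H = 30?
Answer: -7817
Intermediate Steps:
H = -10 (H = -⅓*30 = -10)
C = -6006 (C = -7*(28*31 - 10) = -7*(868 - 10) = -7*858 = -6006)
C + Q = -6006 - 1811 = -7817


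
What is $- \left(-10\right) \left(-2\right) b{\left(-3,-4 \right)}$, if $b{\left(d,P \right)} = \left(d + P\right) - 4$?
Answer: $220$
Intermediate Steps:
$b{\left(d,P \right)} = -4 + P + d$ ($b{\left(d,P \right)} = \left(P + d\right) - 4 = -4 + P + d$)
$- \left(-10\right) \left(-2\right) b{\left(-3,-4 \right)} = - \left(-10\right) \left(-2\right) \left(-4 - 4 - 3\right) = - 20 \left(-11\right) = \left(-1\right) \left(-220\right) = 220$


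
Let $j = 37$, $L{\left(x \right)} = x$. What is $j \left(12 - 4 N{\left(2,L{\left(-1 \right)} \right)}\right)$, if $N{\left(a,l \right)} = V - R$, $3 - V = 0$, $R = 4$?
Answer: $592$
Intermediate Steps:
$V = 3$ ($V = 3 - 0 = 3 + 0 = 3$)
$N{\left(a,l \right)} = -1$ ($N{\left(a,l \right)} = 3 - 4 = -1$)
$j \left(12 - 4 N{\left(2,L{\left(-1 \right)} \right)}\right) = 37 \left(12 - -4\right) = 37 \left(12 + 4\right) = 37 \cdot 16 = 592$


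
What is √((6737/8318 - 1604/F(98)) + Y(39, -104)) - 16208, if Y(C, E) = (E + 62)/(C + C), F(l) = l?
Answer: -16208 + I*√9222216083782/756938 ≈ -16208.0 + 4.012*I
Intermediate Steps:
Y(C, E) = (62 + E)/(2*C) (Y(C, E) = (62 + E)/((2*C)) = (62 + E)*(1/(2*C)) = (62 + E)/(2*C))
√((6737/8318 - 1604/F(98)) + Y(39, -104)) - 16208 = √((6737/8318 - 1604/98) + (½)*(62 - 104)/39) - 16208 = √((6737*(1/8318) - 1604*1/98) + (½)*(1/39)*(-42)) - 16208 = √((6737/8318 - 802/49) - 7/13) - 16208 = √(-6340923/407582 - 7/13) - 16208 = √(-85285073/5298566) - 16208 = I*√9222216083782/756938 - 16208 = -16208 + I*√9222216083782/756938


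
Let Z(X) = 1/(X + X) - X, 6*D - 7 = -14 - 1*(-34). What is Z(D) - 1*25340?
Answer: -456199/18 ≈ -25344.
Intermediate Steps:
D = 9/2 (D = 7/6 + (-14 - 1*(-34))/6 = 7/6 + (-14 + 34)/6 = 7/6 + (⅙)*20 = 7/6 + 10/3 = 9/2 ≈ 4.5000)
Z(X) = 1/(2*X) - X
Z(D) - 1*25340 = (1/(2*(9/2)) - 1*9/2) - 1*25340 = ((½)*(2/9) - 9/2) - 25340 = (⅑ - 9/2) - 25340 = -79/18 - 25340 = -456199/18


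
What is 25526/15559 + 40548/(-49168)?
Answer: 156044009/191251228 ≈ 0.81591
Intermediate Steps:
25526/15559 + 40548/(-49168) = 25526*(1/15559) + 40548*(-1/49168) = 25526/15559 - 10137/12292 = 156044009/191251228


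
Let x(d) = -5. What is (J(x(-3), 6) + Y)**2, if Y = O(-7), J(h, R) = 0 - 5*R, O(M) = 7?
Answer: 529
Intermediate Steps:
J(h, R) = -5*R
Y = 7
(J(x(-3), 6) + Y)**2 = (-5*6 + 7)**2 = (-30 + 7)**2 = (-23)**2 = 529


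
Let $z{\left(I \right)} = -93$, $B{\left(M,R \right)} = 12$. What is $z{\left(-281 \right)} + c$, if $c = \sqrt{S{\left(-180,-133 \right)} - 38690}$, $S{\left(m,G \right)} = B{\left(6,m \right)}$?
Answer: $-93 + i \sqrt{38678} \approx -93.0 + 196.67 i$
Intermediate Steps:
$S{\left(m,G \right)} = 12$
$c = i \sqrt{38678}$ ($c = \sqrt{12 - 38690} = \sqrt{-38678} = i \sqrt{38678} \approx 196.67 i$)
$z{\left(-281 \right)} + c = -93 + i \sqrt{38678}$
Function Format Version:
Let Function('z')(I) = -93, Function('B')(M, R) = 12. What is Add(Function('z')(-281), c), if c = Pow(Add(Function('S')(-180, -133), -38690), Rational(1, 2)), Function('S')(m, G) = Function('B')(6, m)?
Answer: Add(-93, Mul(I, Pow(38678, Rational(1, 2)))) ≈ Add(-93.000, Mul(196.67, I))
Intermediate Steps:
Function('S')(m, G) = 12
c = Mul(I, Pow(38678, Rational(1, 2))) (c = Pow(Add(12, -38690), Rational(1, 2)) = Pow(-38678, Rational(1, 2)) = Mul(I, Pow(38678, Rational(1, 2))) ≈ Mul(196.67, I))
Add(Function('z')(-281), c) = Add(-93, Mul(I, Pow(38678, Rational(1, 2))))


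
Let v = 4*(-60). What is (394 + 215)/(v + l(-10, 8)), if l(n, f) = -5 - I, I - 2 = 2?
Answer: -203/83 ≈ -2.4458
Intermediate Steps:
I = 4 (I = 2 + 2 = 4)
l(n, f) = -9 (l(n, f) = -5 - 1*4 = -5 - 4 = -9)
v = -240
(394 + 215)/(v + l(-10, 8)) = (394 + 215)/(-240 - 9) = 609/(-249) = 609*(-1/249) = -203/83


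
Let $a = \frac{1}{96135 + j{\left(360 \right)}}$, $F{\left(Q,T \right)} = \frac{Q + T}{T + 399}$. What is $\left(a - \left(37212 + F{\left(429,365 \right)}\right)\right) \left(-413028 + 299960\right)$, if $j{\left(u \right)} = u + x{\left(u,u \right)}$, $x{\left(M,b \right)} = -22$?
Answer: $\frac{77530753087279754}{18426343} \approx 4.2076 \cdot 10^{9}$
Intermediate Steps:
$F{\left(Q,T \right)} = \frac{Q + T}{399 + T}$
$j{\left(u \right)} = -22 + u$ ($j{\left(u \right)} = u - 22 = -22 + u$)
$a = \frac{1}{96473}$ ($a = \frac{1}{96135 + \left(-22 + 360\right)} = \frac{1}{96135 + 338} = \frac{1}{96473} \approx 1.0366 \cdot 10^{-5}$)
$\left(a - \left(37212 + F{\left(429,365 \right)}\right)\right) \left(-413028 + 299960\right) = \left(\frac{1}{96473} - \left(37212 + \frac{429 + 365}{399 + 365}\right)\right) \left(-413028 + 299960\right) = \left(\frac{1}{96473} - \left(37212 + \frac{1}{764} \cdot 794\right)\right) \left(-113068\right) = \left(\frac{1}{96473} - \frac{14215381}{382}\right) \left(-113068\right) = \left(- \frac{1371400450831}{36852686}\right) \left(-113068\right) = \frac{77530753087279754}{18426343}$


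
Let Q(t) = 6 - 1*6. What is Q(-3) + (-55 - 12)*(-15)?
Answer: 1005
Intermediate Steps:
Q(t) = 0 (Q(t) = 6 - 6 = 0)
Q(-3) + (-55 - 12)*(-15) = 0 + (-55 - 12)*(-15) = 0 - 67*(-15) = 0 + 1005 = 1005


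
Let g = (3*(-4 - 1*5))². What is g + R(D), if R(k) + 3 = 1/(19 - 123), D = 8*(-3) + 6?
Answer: 75503/104 ≈ 725.99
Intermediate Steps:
D = -18 (D = -24 + 6 = -18)
R(k) = -313/104 (R(k) = -3 + 1/(19 - 123) = -3 + 1/(-104) = -3 - 1/104 = -313/104)
g = 729 (g = (3*(-4 - 5))² = (3*(-9))² = (-27)² = 729)
g + R(D) = 729 - 313/104 = 75503/104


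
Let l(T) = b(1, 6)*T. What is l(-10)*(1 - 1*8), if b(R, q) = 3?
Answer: 210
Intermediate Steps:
l(T) = 3*T
l(-10)*(1 - 1*8) = (3*(-10))*(1 - 1*8) = -30*(1 - 8) = -30*(-7) = 210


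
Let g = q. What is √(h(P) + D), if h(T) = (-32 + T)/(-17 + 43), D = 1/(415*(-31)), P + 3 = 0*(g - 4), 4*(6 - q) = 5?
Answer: I*√150621181490/334490 ≈ 1.1603*I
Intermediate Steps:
q = 19/4 (q = 6 - ¼*5 = 6 - 5/4 = 19/4 ≈ 4.7500)
g = 19/4 ≈ 4.7500
P = -3 (P = -3 + 0*(19/4 - 4) = -3 + 0*(¾) = -3 + 0 = -3)
D = -1/12865 (D = 1/(-12865) = -1/12865 ≈ -7.7730e-5)
h(T) = -16/13 + T/26 (h(T) = (-32 + T)/26 = (-32 + T)*(1/26) = -16/13 + T/26)
√(h(P) + D) = √((-16/13 + (1/26)*(-3)) - 1/12865) = √((-16/13 - 3/26) - 1/12865) = √(-35/26 - 1/12865) = √(-450301/334490) = I*√150621181490/334490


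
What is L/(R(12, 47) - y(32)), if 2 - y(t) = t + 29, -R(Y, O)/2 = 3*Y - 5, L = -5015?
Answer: 5015/3 ≈ 1671.7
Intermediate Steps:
R(Y, O) = 10 - 6*Y (R(Y, O) = -2*(3*Y - 5) = -2*(-5 + 3*Y) = 10 - 6*Y)
y(t) = -27 - t (y(t) = 2 - (t + 29) = 2 - (29 + t) = 2 + (-29 - t) = -27 - t)
L/(R(12, 47) - y(32)) = -5015/((10 - 6*12) - (-27 - 1*32)) = -5015/((10 - 72) - (-27 - 32)) = -5015/(-62 - 1*(-59)) = -5015/(-62 + 59) = -5015/(-3) = -5015*(-⅓) = 5015/3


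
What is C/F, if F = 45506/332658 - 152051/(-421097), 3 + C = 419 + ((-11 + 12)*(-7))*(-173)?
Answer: 113956126019451/34871710820 ≈ 3267.9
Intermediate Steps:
C = 1627 (C = -3 + (419 + ((-11 + 12)*(-7))*(-173)) = -3 + (419 + (1*(-7))*(-173)) = -3 + (419 - 7*(-173)) = -3 + (419 + 1211) = -3 + 1630 = 1627)
F = 34871710820/70040642913 (F = 45506*(1/332658) - 152051*(-1/421097) = 22753/166329 + 152051/421097 = 34871710820/70040642913 ≈ 0.49788)
C/F = 1627/(34871710820/70040642913) = 1627*(70040642913/34871710820) = 113956126019451/34871710820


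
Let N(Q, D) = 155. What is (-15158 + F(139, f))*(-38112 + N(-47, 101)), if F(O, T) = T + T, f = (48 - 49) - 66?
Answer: 580438444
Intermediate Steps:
f = -67 (f = -1 - 66 = -67)
F(O, T) = 2*T
(-15158 + F(139, f))*(-38112 + N(-47, 101)) = (-15158 + 2*(-67))*(-38112 + 155) = (-15158 - 134)*(-37957) = -15292*(-37957) = 580438444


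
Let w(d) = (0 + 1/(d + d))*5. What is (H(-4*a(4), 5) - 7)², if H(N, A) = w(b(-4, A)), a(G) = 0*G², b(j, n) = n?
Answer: 169/4 ≈ 42.250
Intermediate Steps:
a(G) = 0
w(d) = 5/(2*d) (w(d) = (0 + 1/(2*d))*5 = (1/(2*d))*5 = 5/(2*d))
H(N, A) = 5/(2*A)
(H(-4*a(4), 5) - 7)² = ((5/2)/5 - 7)² = ((5/2)*(⅕) - 7)² = (½ - 7)² = (-13/2)² = 169/4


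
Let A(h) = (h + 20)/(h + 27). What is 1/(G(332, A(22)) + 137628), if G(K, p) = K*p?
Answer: 7/965388 ≈ 7.2510e-6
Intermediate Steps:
A(h) = (20 + h)/(27 + h)
1/(G(332, A(22)) + 137628) = 1/(332*((20 + 22)/(27 + 22)) + 137628) = 1/(332*(42/49) + 137628) = 1/(332*((1/49)*42) + 137628) = 1/(332*(6/7) + 137628) = 1/(1992/7 + 137628) = 1/(965388/7) = 7/965388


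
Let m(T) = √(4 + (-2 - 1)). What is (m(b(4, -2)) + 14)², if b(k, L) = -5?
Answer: 225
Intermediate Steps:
m(T) = 1 (m(T) = √(4 - 3) = √1 = 1)
(m(b(4, -2)) + 14)² = (1 + 14)² = 15² = 225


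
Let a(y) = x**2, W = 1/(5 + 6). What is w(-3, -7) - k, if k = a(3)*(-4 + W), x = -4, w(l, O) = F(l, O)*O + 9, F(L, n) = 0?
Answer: 787/11 ≈ 71.545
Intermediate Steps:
w(l, O) = 9 (w(l, O) = 0*O + 9 = 0 + 9 = 9)
W = 1/11 ≈ 0.090909
a(y) = 16 (a(y) = (-4)**2 = 16)
k = -688/11 (k = 16*(-4 + 1/11) = 16*(-43/11) = -688/11 ≈ -62.545)
w(-3, -7) - k = 9 - 1*(-688/11) = 9 + 688/11 = 787/11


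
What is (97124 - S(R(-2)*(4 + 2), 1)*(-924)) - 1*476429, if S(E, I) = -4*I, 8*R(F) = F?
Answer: -383001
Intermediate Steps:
R(F) = F/8
(97124 - S(R(-2)*(4 + 2), 1)*(-924)) - 1*476429 = (97124 - (-4*1)*(-924)) - 1*476429 = (97124 - (-4)*(-924)) - 476429 = (97124 - 1*3696) - 476429 = (97124 - 3696) - 476429 = 93428 - 476429 = -383001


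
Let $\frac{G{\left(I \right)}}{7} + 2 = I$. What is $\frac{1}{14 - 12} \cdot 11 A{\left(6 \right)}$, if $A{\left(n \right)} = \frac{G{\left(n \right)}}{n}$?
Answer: $\frac{77}{3} \approx 25.667$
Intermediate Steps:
$G{\left(I \right)} = -14 + 7 I$
$A{\left(n \right)} = \frac{-14 + 7 n}{n}$
$\frac{1}{14 - 12} \cdot 11 A{\left(6 \right)} = \frac{1}{14 - 12} \cdot 11 \left(7 - \frac{14}{6}\right) = \frac{1}{2} \cdot 11 \left(7 - \frac{7}{3}\right) = \frac{11}{2} \cdot \frac{14}{3} = \frac{77}{3}$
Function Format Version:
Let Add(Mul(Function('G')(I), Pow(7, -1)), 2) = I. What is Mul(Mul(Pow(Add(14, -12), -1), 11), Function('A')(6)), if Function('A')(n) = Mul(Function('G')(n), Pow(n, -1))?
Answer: Rational(77, 3) ≈ 25.667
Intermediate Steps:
Function('G')(I) = Add(-14, Mul(7, I))
Function('A')(n) = Mul(Pow(n, -1), Add(-14, Mul(7, n))) (Function('A')(n) = Mul(Add(-14, Mul(7, n)), Pow(n, -1)) = Mul(Pow(n, -1), Add(-14, Mul(7, n))))
Mul(Mul(Pow(Add(14, -12), -1), 11), Function('A')(6)) = Mul(Mul(Pow(Add(14, -12), -1), 11), Add(7, Mul(-14, Pow(6, -1)))) = Mul(Mul(Pow(2, -1), 11), Add(7, Mul(-14, Rational(1, 6)))) = Mul(Mul(Rational(1, 2), 11), Add(7, Rational(-7, 3))) = Mul(Rational(11, 2), Rational(14, 3)) = Rational(77, 3)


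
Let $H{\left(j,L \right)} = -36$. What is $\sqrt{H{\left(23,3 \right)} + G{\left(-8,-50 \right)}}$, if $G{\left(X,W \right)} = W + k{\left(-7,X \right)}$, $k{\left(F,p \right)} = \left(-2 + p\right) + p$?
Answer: $2 i \sqrt{26} \approx 10.198 i$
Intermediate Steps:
$k{\left(F,p \right)} = -2 + 2 p$
$G{\left(X,W \right)} = -2 + W + 2 X$ ($G{\left(X,W \right)} = W + \left(-2 + 2 X\right) = -2 + W + 2 X$)
$\sqrt{H{\left(23,3 \right)} + G{\left(-8,-50 \right)}} = \sqrt{-36 - 68} = \sqrt{-104} = 2 i \sqrt{26}$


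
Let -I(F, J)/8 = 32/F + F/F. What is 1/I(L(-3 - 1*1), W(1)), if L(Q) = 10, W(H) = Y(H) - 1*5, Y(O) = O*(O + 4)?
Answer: -5/168 ≈ -0.029762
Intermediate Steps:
Y(O) = O*(4 + O)
W(H) = -5 + H*(4 + H) (W(H) = H*(4 + H) - 1*5 = H*(4 + H) - 5 = -5 + H*(4 + H))
I(F, J) = -8 - 256/F (I(F, J) = -8*(32/F + F/F) = -8*(32/F + 1) = -8*(1 + 32/F) = -8 - 256/F)
1/I(L(-3 - 1*1), W(1)) = 1/(-8 - 256/10) = 1/(-8 - 256*⅒) = 1/(-8 - 128/5) = 1/(-168/5) = -5/168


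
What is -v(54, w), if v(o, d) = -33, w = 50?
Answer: 33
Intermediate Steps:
-v(54, w) = -1*(-33) = 33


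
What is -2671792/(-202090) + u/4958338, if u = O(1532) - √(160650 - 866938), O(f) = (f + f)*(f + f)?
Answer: 540888861512/35786804515 - 2*I*√44143/2479169 ≈ 15.114 - 0.00016949*I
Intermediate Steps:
O(f) = 4*f² (O(f) = (2*f)*(2*f) = 4*f²)
u = 9388096 - 4*I*√44143 (u = 4*1532² - √(160650 - 866938) = 4*2347024 - √(-706288) = 9388096 - 4*I*√44143 ≈ 9.3881e+6 - 840.41*I)
-2671792/(-202090) + u/4958338 = -2671792/(-202090) + (9388096 - 4*I*√44143)/4958338 = -2671792*(-1/202090) + (9388096 - 4*I*√44143)*(1/4958338) = 1335896/101045 + (4694048/2479169 - 2*I*√44143/2479169) = 540888861512/35786804515 - 2*I*√44143/2479169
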